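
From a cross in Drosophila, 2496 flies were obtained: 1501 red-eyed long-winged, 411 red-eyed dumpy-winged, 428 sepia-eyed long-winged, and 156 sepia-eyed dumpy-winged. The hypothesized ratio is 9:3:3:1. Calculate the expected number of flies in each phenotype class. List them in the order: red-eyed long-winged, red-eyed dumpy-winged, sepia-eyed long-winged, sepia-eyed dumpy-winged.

Under the 9:3:3:1 hypothesis (Σ ratio = 16, N = 2496):
  red-eyed long-winged: 2496 × 9/16 = 1404
  red-eyed dumpy-winged: 2496 × 3/16 = 468
  sepia-eyed long-winged: 2496 × 3/16 = 468
  sepia-eyed dumpy-winged: 2496 × 1/16 = 156

1404, 468, 468, 156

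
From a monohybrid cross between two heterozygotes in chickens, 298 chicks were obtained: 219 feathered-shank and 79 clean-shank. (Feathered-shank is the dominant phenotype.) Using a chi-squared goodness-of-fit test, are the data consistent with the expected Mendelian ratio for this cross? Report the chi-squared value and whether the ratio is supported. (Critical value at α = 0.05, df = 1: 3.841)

For a monohybrid cross between heterozygotes with complete dominance, the expected phenotypic ratio is 3:1.
The 3:1 ratio has 4 parts, so with N = 298 the expected counts are:
  feathered-shank: 298 × 3/4 = 223.5
  clean-shank: 298 × 1/4 = 74.5
χ² = Σ (O − E)² / E
  feathered-shank: (219 − 223.5)² / 223.5 = 0.0906
  clean-shank: (79 − 74.5)² / 74.5 = 0.2718
χ² = 0.0906 + 0.2718 = 0.3624 ≈ 0.362
Degrees of freedom = 2 − 1 = 1; critical value at α = 0.05 is 3.841.
Since 0.362 < 3.841, we fail to reject the null hypothesis — the data are consistent with the 3:1 ratio.

0.362; consistent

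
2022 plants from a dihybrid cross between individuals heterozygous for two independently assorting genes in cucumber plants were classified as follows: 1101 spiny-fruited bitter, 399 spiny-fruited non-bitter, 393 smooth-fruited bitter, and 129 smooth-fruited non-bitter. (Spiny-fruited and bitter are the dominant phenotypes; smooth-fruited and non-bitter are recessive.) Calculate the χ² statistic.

A dihybrid F₂ with independent assortment and complete dominance at both loci gives a 9:3:3:1 phenotypic ratio.
Total ratio parts = 16. Expected numbers out of 2022:
  spiny-fruited bitter: 2022 × 9/16 = 1137.375
  spiny-fruited non-bitter: 2022 × 3/16 = 379.125
  smooth-fruited bitter: 2022 × 3/16 = 379.125
  smooth-fruited non-bitter: 2022 × 1/16 = 126.375
χ² = Σ (O − E)² / E
  spiny-fruited bitter: (1101 − 1137.375)² / 1137.375 = 1.1633
  spiny-fruited non-bitter: (399 − 379.125)² / 379.125 = 1.0419
  smooth-fruited bitter: (393 − 379.125)² / 379.125 = 0.5078
  smooth-fruited non-bitter: (129 − 126.375)² / 126.375 = 0.0545
χ² = 1.1633 + 1.0419 + 0.5078 + 0.0545 = 2.7675 ≈ 2.768

2.768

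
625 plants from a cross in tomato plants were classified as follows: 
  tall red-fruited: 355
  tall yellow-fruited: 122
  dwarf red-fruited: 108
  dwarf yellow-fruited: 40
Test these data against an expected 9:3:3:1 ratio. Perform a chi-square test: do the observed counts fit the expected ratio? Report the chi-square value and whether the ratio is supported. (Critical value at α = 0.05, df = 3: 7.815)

0.974; consistent

The 9:3:3:1 ratio has 16 parts, so with N = 625 the expected counts are:
  tall red-fruited: 625 × 9/16 = 351.5625
  tall yellow-fruited: 625 × 3/16 = 117.1875
  dwarf red-fruited: 625 × 3/16 = 117.1875
  dwarf yellow-fruited: 625 × 1/16 = 39.0625
χ² = Σ (O − E)² / E
  tall red-fruited: (355 − 351.5625)² / 351.5625 = 0.0336
  tall yellow-fruited: (122 − 117.1875)² / 117.1875 = 0.1976
  dwarf red-fruited: (108 − 117.1875)² / 117.1875 = 0.7203
  dwarf yellow-fruited: (40 − 39.0625)² / 39.0625 = 0.0225
χ² = 0.0336 + 0.1976 + 0.7203 + 0.0225 = 0.974
Degrees of freedom = 4 − 1 = 3; critical value at α = 0.05 is 7.815.
Since 0.974 < 7.815, we fail to reject the null hypothesis — the data are consistent with the 9:3:3:1 ratio.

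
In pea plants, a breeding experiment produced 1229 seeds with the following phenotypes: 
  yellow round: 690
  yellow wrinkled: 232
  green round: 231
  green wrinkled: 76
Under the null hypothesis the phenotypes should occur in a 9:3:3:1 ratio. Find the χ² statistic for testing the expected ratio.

The 9:3:3:1 ratio has 16 parts, so with N = 1229 the expected counts are:
  yellow round: 1229 × 9/16 = 691.3125
  yellow wrinkled: 1229 × 3/16 = 230.4375
  green round: 1229 × 3/16 = 230.4375
  green wrinkled: 1229 × 1/16 = 76.8125
χ² = Σ (O − E)² / E
  yellow round: (690 − 691.3125)² / 691.3125 = 0.0025
  yellow wrinkled: (232 − 230.4375)² / 230.4375 = 0.0106
  green round: (231 − 230.4375)² / 230.4375 = 0.0014
  green wrinkled: (76 − 76.8125)² / 76.8125 = 0.0086
χ² = 0.0025 + 0.0106 + 0.0014 + 0.0086 = 0.0231 ≈ 0.023

0.023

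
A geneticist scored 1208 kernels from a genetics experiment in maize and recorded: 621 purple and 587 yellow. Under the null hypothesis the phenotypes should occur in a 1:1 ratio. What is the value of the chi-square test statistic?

Under the 1:1 hypothesis (Σ ratio = 2, N = 1208):
  purple: 1208 × 1/2 = 604
  yellow: 1208 × 1/2 = 604
χ² = Σ (O − E)² / E
  purple: (621 − 604)² / 604 = 0.4785
  yellow: (587 − 604)² / 604 = 0.4785
χ² = 0.4785 + 0.4785 = 0.957

0.957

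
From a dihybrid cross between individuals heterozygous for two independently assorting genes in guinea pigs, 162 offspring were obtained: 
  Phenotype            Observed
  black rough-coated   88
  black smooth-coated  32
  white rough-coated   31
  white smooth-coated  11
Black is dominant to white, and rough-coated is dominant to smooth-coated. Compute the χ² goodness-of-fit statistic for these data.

A dihybrid F₂ with independent assortment and complete dominance at both loci gives a 9:3:3:1 phenotypic ratio.
Expected counts for N = 162 under a 9:3:3:1 ratio (total parts = 16):
  black rough-coated: 162 × 9/16 = 91.125
  black smooth-coated: 162 × 3/16 = 30.375
  white rough-coated: 162 × 3/16 = 30.375
  white smooth-coated: 162 × 1/16 = 10.125
χ² = Σ (O − E)² / E
  black rough-coated: (88 − 91.125)² / 91.125 = 0.1072
  black smooth-coated: (32 − 30.375)² / 30.375 = 0.0869
  white rough-coated: (31 − 30.375)² / 30.375 = 0.0129
  white smooth-coated: (11 − 10.125)² / 10.125 = 0.0756
χ² = 0.1072 + 0.0869 + 0.0129 + 0.0756 = 0.2826 ≈ 0.283

0.283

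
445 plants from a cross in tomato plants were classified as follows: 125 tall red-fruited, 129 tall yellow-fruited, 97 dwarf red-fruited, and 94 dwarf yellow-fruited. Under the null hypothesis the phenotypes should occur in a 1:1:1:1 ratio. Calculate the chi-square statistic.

9.031

Under the 1:1:1:1 hypothesis (Σ ratio = 4, N = 445):
  tall red-fruited: 445 × 1/4 = 111.25
  tall yellow-fruited: 445 × 1/4 = 111.25
  dwarf red-fruited: 445 × 1/4 = 111.25
  dwarf yellow-fruited: 445 × 1/4 = 111.25
χ² = Σ (O − E)² / E
  tall red-fruited: (125 − 111.25)² / 111.25 = 1.6994
  tall yellow-fruited: (129 − 111.25)² / 111.25 = 2.8320
  dwarf red-fruited: (97 − 111.25)² / 111.25 = 1.8253
  dwarf yellow-fruited: (94 − 111.25)² / 111.25 = 2.6747
χ² = 1.6994 + 2.8320 + 1.8253 + 2.6747 = 9.0314 ≈ 9.031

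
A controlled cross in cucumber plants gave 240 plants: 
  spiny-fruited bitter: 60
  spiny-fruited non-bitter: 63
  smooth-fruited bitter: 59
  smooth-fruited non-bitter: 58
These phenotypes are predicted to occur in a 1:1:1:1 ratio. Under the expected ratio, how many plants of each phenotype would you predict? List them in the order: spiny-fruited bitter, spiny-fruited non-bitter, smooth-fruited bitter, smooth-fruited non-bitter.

Expected counts for N = 240 under a 1:1:1:1 ratio (total parts = 4):
  spiny-fruited bitter: 240 × 1/4 = 60
  spiny-fruited non-bitter: 240 × 1/4 = 60
  smooth-fruited bitter: 240 × 1/4 = 60
  smooth-fruited non-bitter: 240 × 1/4 = 60

60, 60, 60, 60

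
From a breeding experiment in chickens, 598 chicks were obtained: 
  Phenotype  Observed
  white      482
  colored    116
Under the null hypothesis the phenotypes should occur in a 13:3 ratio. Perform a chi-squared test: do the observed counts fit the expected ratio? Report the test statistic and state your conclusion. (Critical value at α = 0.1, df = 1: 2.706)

Expected counts for N = 598 under a 13:3 ratio (total parts = 16):
  white: 598 × 13/16 = 485.875
  colored: 598 × 3/16 = 112.125
χ² = Σ (O − E)² / E
  white: (482 − 485.875)² / 485.875 = 0.0309
  colored: (116 − 112.125)² / 112.125 = 0.1339
χ² = 0.0309 + 0.1339 = 0.1648 ≈ 0.165
Degrees of freedom = 2 − 1 = 1; critical value at α = 0.1 is 2.706.
Since 0.165 < 2.706, we fail to reject the null hypothesis — the data are consistent with the 13:3 ratio.

0.165; consistent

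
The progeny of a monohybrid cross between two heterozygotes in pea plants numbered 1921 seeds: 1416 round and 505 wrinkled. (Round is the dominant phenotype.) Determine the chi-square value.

For a monohybrid cross between heterozygotes with complete dominance, the expected phenotypic ratio is 3:1.
Under the 3:1 hypothesis (Σ ratio = 4, N = 1921):
  round: 1921 × 3/4 = 1440.75
  wrinkled: 1921 × 1/4 = 480.25
χ² = Σ (O − E)² / E
  round: (1416 − 1440.75)² / 1440.75 = 0.4252
  wrinkled: (505 − 480.25)² / 480.25 = 1.2755
χ² = 0.4252 + 1.2755 = 1.7007 ≈ 1.701

1.701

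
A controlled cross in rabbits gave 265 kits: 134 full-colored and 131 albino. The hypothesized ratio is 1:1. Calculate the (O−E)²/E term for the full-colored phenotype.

Under the 1:1 hypothesis (Σ ratio = 2, N = 265):
  full-colored: 265 × 1/2 = 132.5
  albino: 265 × 1/2 = 132.5
Contribution of full-colored: (134 − 132.5)² / 132.5 = 0.0170

0.017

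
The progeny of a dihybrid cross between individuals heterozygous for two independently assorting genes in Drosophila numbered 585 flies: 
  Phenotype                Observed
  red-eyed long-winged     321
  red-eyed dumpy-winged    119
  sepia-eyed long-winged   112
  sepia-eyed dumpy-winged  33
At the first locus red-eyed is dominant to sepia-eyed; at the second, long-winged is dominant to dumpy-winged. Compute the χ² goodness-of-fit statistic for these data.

A dihybrid F₂ with independent assortment and complete dominance at both loci gives a 9:3:3:1 phenotypic ratio.
Total ratio parts = 16. Expected numbers out of 585:
  red-eyed long-winged: 585 × 9/16 = 329.0625
  red-eyed dumpy-winged: 585 × 3/16 = 109.6875
  sepia-eyed long-winged: 585 × 3/16 = 109.6875
  sepia-eyed dumpy-winged: 585 × 1/16 = 36.5625
χ² = Σ (O − E)² / E
  red-eyed long-winged: (321 − 329.0625)² / 329.0625 = 0.1975
  red-eyed dumpy-winged: (119 − 109.6875)² / 109.6875 = 0.7906
  sepia-eyed long-winged: (112 − 109.6875)² / 109.6875 = 0.0488
  sepia-eyed dumpy-winged: (33 − 36.5625)² / 36.5625 = 0.3471
χ² = 0.1975 + 0.7906 + 0.0488 + 0.3471 = 1.384

1.384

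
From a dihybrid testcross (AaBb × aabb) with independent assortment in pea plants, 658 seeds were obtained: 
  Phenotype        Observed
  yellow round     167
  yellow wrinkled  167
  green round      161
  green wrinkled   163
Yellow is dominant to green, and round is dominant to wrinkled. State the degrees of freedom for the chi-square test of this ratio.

3

A dihybrid testcross with independent assortment gives a 1:1:1:1 ratio.
A goodness-of-fit test with 4 phenotype classes has df = 4 − 1 = 3.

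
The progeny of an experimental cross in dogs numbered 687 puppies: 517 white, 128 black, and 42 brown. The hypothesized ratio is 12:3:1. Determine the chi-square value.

Total ratio parts = 16. Expected numbers out of 687:
  white: 687 × 12/16 = 515.25
  black: 687 × 3/16 = 128.8125
  brown: 687 × 1/16 = 42.9375
χ² = Σ (O − E)² / E
  white: (517 − 515.25)² / 515.25 = 0.0059
  black: (128 − 128.8125)² / 128.8125 = 0.0051
  brown: (42 − 42.9375)² / 42.9375 = 0.0205
χ² = 0.0059 + 0.0051 + 0.0205 = 0.0315 ≈ 0.032

0.032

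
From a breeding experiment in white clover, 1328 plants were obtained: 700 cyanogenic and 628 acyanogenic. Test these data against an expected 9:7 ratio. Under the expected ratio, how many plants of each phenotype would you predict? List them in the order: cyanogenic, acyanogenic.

747, 581

Expected counts for N = 1328 under a 9:7 ratio (total parts = 16):
  cyanogenic: 1328 × 9/16 = 747
  acyanogenic: 1328 × 7/16 = 581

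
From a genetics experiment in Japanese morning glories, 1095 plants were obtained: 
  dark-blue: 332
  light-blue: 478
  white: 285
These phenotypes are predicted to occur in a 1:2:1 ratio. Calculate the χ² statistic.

21.679

The 1:2:1 ratio has 4 parts, so with N = 1095 the expected counts are:
  dark-blue: 1095 × 1/4 = 273.75
  light-blue: 1095 × 2/4 = 547.5
  white: 1095 × 1/4 = 273.75
χ² = Σ (O − E)² / E
  dark-blue: (332 − 273.75)² / 273.75 = 12.3947
  light-blue: (478 − 547.5)² / 547.5 = 8.8224
  white: (285 − 273.75)² / 273.75 = 0.4623
χ² = 12.3947 + 8.8224 + 0.4623 = 21.6794 ≈ 21.679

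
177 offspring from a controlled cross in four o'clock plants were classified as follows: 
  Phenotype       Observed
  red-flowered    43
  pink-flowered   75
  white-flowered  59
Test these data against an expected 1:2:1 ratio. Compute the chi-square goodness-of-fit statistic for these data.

The 1:2:1 ratio has 4 parts, so with N = 177 the expected counts are:
  red-flowered: 177 × 1/4 = 44.25
  pink-flowered: 177 × 2/4 = 88.5
  white-flowered: 177 × 1/4 = 44.25
χ² = Σ (O − E)² / E
  red-flowered: (43 − 44.25)² / 44.25 = 0.0353
  pink-flowered: (75 − 88.5)² / 88.5 = 2.0593
  white-flowered: (59 − 44.25)² / 44.25 = 4.9167
χ² = 0.0353 + 2.0593 + 4.9167 = 7.0113 ≈ 7.011

7.011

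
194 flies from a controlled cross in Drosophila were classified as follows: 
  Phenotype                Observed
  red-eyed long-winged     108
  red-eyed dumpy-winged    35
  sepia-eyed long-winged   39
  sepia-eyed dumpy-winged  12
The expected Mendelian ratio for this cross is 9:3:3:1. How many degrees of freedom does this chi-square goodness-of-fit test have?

A goodness-of-fit test with 4 phenotype classes has df = 4 − 1 = 3.

3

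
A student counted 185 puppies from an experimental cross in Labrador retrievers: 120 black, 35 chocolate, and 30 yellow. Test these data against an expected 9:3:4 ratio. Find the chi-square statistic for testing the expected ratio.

Under the 9:3:4 hypothesis (Σ ratio = 16, N = 185):
  black: 185 × 9/16 = 104.0625
  chocolate: 185 × 3/16 = 34.6875
  yellow: 185 × 4/16 = 46.25
χ² = Σ (O − E)² / E
  black: (120 − 104.0625)² / 104.0625 = 2.4409
  chocolate: (35 − 34.6875)² / 34.6875 = 0.0028
  yellow: (30 − 46.25)² / 46.25 = 5.7095
χ² = 2.4409 + 0.0028 + 5.7095 = 8.1532 ≈ 8.153

8.153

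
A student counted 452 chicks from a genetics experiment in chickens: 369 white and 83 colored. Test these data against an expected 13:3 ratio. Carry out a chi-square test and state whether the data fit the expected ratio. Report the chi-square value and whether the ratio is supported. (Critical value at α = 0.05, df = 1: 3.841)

0.044; consistent

Under the 13:3 hypothesis (Σ ratio = 16, N = 452):
  white: 452 × 13/16 = 367.25
  colored: 452 × 3/16 = 84.75
χ² = Σ (O − E)² / E
  white: (369 − 367.25)² / 367.25 = 0.0083
  colored: (83 − 84.75)² / 84.75 = 0.0361
χ² = 0.0083 + 0.0361 = 0.0444 ≈ 0.044
Degrees of freedom = 2 − 1 = 1; critical value at α = 0.05 is 3.841.
Since 0.044 < 3.841, we fail to reject the null hypothesis — the data are consistent with the 13:3 ratio.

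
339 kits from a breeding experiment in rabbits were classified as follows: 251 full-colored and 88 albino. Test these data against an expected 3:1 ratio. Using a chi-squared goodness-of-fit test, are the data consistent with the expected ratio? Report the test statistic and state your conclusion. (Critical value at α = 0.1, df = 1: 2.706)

0.166; consistent

Under the 3:1 hypothesis (Σ ratio = 4, N = 339):
  full-colored: 339 × 3/4 = 254.25
  albino: 339 × 1/4 = 84.75
χ² = Σ (O − E)² / E
  full-colored: (251 − 254.25)² / 254.25 = 0.0415
  albino: (88 − 84.75)² / 84.75 = 0.1246
χ² = 0.0415 + 0.1246 = 0.1661 ≈ 0.166
Degrees of freedom = 2 − 1 = 1; critical value at α = 0.1 is 2.706.
Since 0.166 < 2.706, we fail to reject the null hypothesis — the data are consistent with the 3:1 ratio.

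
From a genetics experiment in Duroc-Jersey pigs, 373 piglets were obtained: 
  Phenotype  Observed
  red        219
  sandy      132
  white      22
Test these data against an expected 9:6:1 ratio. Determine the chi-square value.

Under the 9:6:1 hypothesis (Σ ratio = 16, N = 373):
  red: 373 × 9/16 = 209.8125
  sandy: 373 × 6/16 = 139.875
  white: 373 × 1/16 = 23.3125
χ² = Σ (O − E)² / E
  red: (219 − 209.8125)² / 209.8125 = 0.4023
  sandy: (132 − 139.875)² / 139.875 = 0.4434
  white: (22 − 23.3125)² / 23.3125 = 0.0739
χ² = 0.4023 + 0.4434 + 0.0739 = 0.9196 ≈ 0.920

0.920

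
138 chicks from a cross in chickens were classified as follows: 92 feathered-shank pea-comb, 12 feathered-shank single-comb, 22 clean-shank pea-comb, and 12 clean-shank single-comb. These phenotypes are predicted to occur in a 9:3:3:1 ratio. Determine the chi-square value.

12.003

Total ratio parts = 16. Expected numbers out of 138:
  feathered-shank pea-comb: 138 × 9/16 = 77.625
  feathered-shank single-comb: 138 × 3/16 = 25.875
  clean-shank pea-comb: 138 × 3/16 = 25.875
  clean-shank single-comb: 138 × 1/16 = 8.625
χ² = Σ (O − E)² / E
  feathered-shank pea-comb: (92 − 77.625)² / 77.625 = 2.6620
  feathered-shank single-comb: (12 − 25.875)² / 25.875 = 7.4402
  clean-shank pea-comb: (22 − 25.875)² / 25.875 = 0.5803
  clean-shank single-comb: (12 − 8.625)² / 8.625 = 1.3207
χ² = 2.6620 + 7.4402 + 0.5803 + 1.3207 = 12.0032 ≈ 12.003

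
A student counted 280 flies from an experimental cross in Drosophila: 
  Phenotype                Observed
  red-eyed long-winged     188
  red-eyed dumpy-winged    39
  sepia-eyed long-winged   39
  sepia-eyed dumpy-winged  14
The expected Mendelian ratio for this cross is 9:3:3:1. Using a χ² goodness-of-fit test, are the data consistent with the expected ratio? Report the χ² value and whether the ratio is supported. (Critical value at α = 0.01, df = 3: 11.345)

13.549; not consistent

Under the 9:3:3:1 hypothesis (Σ ratio = 16, N = 280):
  red-eyed long-winged: 280 × 9/16 = 157.5
  red-eyed dumpy-winged: 280 × 3/16 = 52.5
  sepia-eyed long-winged: 280 × 3/16 = 52.5
  sepia-eyed dumpy-winged: 280 × 1/16 = 17.5
χ² = Σ (O − E)² / E
  red-eyed long-winged: (188 − 157.5)² / 157.5 = 5.9063
  red-eyed dumpy-winged: (39 − 52.5)² / 52.5 = 3.4714
  sepia-eyed long-winged: (39 − 52.5)² / 52.5 = 3.4714
  sepia-eyed dumpy-winged: (14 − 17.5)² / 17.5 = 0.7000
χ² = 5.9063 + 3.4714 + 3.4714 + 0.7000 = 13.5491 ≈ 13.549
Degrees of freedom = 4 − 1 = 3; critical value at α = 0.01 is 11.345.
Since 13.549 > 11.345, we reject the null hypothesis — the data do not fit the 9:3:3:1 ratio.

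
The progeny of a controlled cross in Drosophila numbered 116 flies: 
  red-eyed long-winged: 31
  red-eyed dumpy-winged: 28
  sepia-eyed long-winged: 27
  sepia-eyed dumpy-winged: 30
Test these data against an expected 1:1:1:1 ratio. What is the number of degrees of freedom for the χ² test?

3

A goodness-of-fit test with 4 phenotype classes has df = 4 − 1 = 3.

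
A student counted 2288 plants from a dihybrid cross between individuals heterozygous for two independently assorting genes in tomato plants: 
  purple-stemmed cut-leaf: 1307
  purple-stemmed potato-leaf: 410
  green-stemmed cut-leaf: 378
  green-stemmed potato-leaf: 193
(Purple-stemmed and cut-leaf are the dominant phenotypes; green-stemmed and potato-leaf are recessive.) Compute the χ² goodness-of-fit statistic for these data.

24.698

A dihybrid F₂ with independent assortment and complete dominance at both loci gives a 9:3:3:1 phenotypic ratio.
Under the 9:3:3:1 hypothesis (Σ ratio = 16, N = 2288):
  purple-stemmed cut-leaf: 2288 × 9/16 = 1287
  purple-stemmed potato-leaf: 2288 × 3/16 = 429
  green-stemmed cut-leaf: 2288 × 3/16 = 429
  green-stemmed potato-leaf: 2288 × 1/16 = 143
χ² = Σ (O − E)² / E
  purple-stemmed cut-leaf: (1307 − 1287)² / 1287 = 0.3108
  purple-stemmed potato-leaf: (410 − 429)² / 429 = 0.8415
  green-stemmed cut-leaf: (378 − 429)² / 429 = 6.0629
  green-stemmed potato-leaf: (193 − 143)² / 143 = 17.4825
χ² = 0.3108 + 0.8415 + 6.0629 + 17.4825 = 24.6977 ≈ 24.698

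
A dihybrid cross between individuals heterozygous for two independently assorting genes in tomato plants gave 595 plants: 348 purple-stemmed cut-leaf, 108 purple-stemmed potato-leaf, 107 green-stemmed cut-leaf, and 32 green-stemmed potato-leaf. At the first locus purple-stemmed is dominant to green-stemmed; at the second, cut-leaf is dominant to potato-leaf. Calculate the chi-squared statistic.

A dihybrid F₂ with independent assortment and complete dominance at both loci gives a 9:3:3:1 phenotypic ratio.
Expected counts for N = 595 under a 9:3:3:1 ratio (total parts = 16):
  purple-stemmed cut-leaf: 595 × 9/16 = 334.6875
  purple-stemmed potato-leaf: 595 × 3/16 = 111.5625
  green-stemmed cut-leaf: 595 × 3/16 = 111.5625
  green-stemmed potato-leaf: 595 × 1/16 = 37.1875
χ² = Σ (O − E)² / E
  purple-stemmed cut-leaf: (348 − 334.6875)² / 334.6875 = 0.5295
  purple-stemmed potato-leaf: (108 − 111.5625)² / 111.5625 = 0.1138
  green-stemmed cut-leaf: (107 − 111.5625)² / 111.5625 = 0.1866
  green-stemmed potato-leaf: (32 − 37.1875)² / 37.1875 = 0.7236
χ² = 0.5295 + 0.1138 + 0.1866 + 0.7236 = 1.5535 ≈ 1.554

1.554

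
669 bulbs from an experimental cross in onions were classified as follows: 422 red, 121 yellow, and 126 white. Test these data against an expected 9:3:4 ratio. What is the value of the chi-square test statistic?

The 9:3:4 ratio has 16 parts, so with N = 669 the expected counts are:
  red: 669 × 9/16 = 376.3125
  yellow: 669 × 3/16 = 125.4375
  white: 669 × 4/16 = 167.25
χ² = Σ (O − E)² / E
  red: (422 − 376.3125)² / 376.3125 = 5.5468
  yellow: (121 − 125.4375)² / 125.4375 = 0.1570
  white: (126 − 167.25)² / 167.25 = 10.1738
χ² = 5.5468 + 0.1570 + 10.1738 = 15.8776 ≈ 15.878

15.878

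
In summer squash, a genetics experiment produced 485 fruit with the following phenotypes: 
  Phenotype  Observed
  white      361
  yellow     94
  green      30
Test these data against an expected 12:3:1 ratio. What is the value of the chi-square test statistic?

The 12:3:1 ratio has 16 parts, so with N = 485 the expected counts are:
  white: 485 × 12/16 = 363.75
  yellow: 485 × 3/16 = 90.9375
  green: 485 × 1/16 = 30.3125
χ² = Σ (O − E)² / E
  white: (361 − 363.75)² / 363.75 = 0.0208
  yellow: (94 − 90.9375)² / 90.9375 = 0.1031
  green: (30 − 30.3125)² / 30.3125 = 0.0032
χ² = 0.0208 + 0.1031 + 0.0032 = 0.1271 ≈ 0.127

0.127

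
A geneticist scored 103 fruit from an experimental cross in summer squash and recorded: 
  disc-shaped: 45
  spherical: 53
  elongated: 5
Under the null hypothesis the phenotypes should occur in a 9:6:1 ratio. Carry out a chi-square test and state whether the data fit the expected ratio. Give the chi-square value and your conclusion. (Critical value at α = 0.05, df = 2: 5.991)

The 9:6:1 ratio has 16 parts, so with N = 103 the expected counts are:
  disc-shaped: 103 × 9/16 = 57.9375
  spherical: 103 × 6/16 = 38.625
  elongated: 103 × 1/16 = 6.4375
χ² = Σ (O − E)² / E
  disc-shaped: (45 − 57.9375)² / 57.9375 = 2.8890
  spherical: (53 − 38.625)² / 38.625 = 5.3499
  elongated: (5 − 6.4375)² / 6.4375 = 0.3210
χ² = 2.8890 + 5.3499 + 0.3210 = 8.5599 ≈ 8.560
Degrees of freedom = 3 − 1 = 2; critical value at α = 0.05 is 5.991.
Since 8.560 > 5.991, we reject the null hypothesis — the data do not fit the 9:6:1 ratio.

8.560; not consistent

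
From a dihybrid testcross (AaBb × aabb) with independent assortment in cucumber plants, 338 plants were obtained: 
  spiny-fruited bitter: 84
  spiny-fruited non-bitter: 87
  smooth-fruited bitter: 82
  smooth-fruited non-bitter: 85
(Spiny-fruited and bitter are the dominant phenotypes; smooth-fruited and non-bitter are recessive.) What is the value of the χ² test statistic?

A dihybrid testcross with independent assortment gives a 1:1:1:1 ratio.
The 1:1:1:1 ratio has 4 parts, so with N = 338 the expected counts are:
  spiny-fruited bitter: 338 × 1/4 = 84.5
  spiny-fruited non-bitter: 338 × 1/4 = 84.5
  smooth-fruited bitter: 338 × 1/4 = 84.5
  smooth-fruited non-bitter: 338 × 1/4 = 84.5
χ² = Σ (O − E)² / E
  spiny-fruited bitter: (84 − 84.5)² / 84.5 = 0.0030
  spiny-fruited non-bitter: (87 − 84.5)² / 84.5 = 0.0740
  smooth-fruited bitter: (82 − 84.5)² / 84.5 = 0.0740
  smooth-fruited non-bitter: (85 − 84.5)² / 84.5 = 0.0030
χ² = 0.0030 + 0.0740 + 0.0740 + 0.0030 = 0.154

0.154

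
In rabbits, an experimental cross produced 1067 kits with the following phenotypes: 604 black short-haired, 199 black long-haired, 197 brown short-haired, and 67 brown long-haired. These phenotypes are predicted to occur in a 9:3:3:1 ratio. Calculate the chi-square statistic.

Total ratio parts = 16. Expected numbers out of 1067:
  black short-haired: 1067 × 9/16 = 600.1875
  black long-haired: 1067 × 3/16 = 200.0625
  brown short-haired: 1067 × 3/16 = 200.0625
  brown long-haired: 1067 × 1/16 = 66.6875
χ² = Σ (O − E)² / E
  black short-haired: (604 − 600.1875)² / 600.1875 = 0.0242
  black long-haired: (199 − 200.0625)² / 200.0625 = 0.0056
  brown short-haired: (197 − 200.0625)² / 200.0625 = 0.0469
  brown long-haired: (67 − 66.6875)² / 66.6875 = 0.0015
χ² = 0.0242 + 0.0056 + 0.0469 + 0.0015 = 0.0782 ≈ 0.078

0.078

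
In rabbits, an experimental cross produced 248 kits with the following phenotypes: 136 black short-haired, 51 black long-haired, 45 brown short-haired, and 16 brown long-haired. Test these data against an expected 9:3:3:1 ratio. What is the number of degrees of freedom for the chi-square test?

3

A goodness-of-fit test with 4 phenotype classes has df = 4 − 1 = 3.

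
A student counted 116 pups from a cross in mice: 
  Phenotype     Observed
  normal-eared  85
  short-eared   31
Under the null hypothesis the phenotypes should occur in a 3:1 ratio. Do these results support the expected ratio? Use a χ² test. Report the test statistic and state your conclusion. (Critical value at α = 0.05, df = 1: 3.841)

0.184; consistent

Expected counts for N = 116 under a 3:1 ratio (total parts = 4):
  normal-eared: 116 × 3/4 = 87
  short-eared: 116 × 1/4 = 29
χ² = Σ (O − E)² / E
  normal-eared: (85 − 87)² / 87 = 0.0460
  short-eared: (31 − 29)² / 29 = 0.1379
χ² = 0.0460 + 0.1379 = 0.1839 ≈ 0.184
Degrees of freedom = 2 − 1 = 1; critical value at α = 0.05 is 3.841.
Since 0.184 < 3.841, we fail to reject the null hypothesis — the data are consistent with the 3:1 ratio.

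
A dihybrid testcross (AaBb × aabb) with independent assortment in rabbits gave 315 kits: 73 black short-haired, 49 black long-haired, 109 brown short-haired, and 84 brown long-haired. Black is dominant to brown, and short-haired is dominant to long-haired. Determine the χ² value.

A dihybrid testcross with independent assortment gives a 1:1:1:1 ratio.
The 1:1:1:1 ratio has 4 parts, so with N = 315 the expected counts are:
  black short-haired: 315 × 1/4 = 78.75
  black long-haired: 315 × 1/4 = 78.75
  brown short-haired: 315 × 1/4 = 78.75
  brown long-haired: 315 × 1/4 = 78.75
χ² = Σ (O − E)² / E
  black short-haired: (73 − 78.75)² / 78.75 = 0.4198
  black long-haired: (49 − 78.75)² / 78.75 = 11.2389
  brown short-haired: (109 − 78.75)² / 78.75 = 11.6198
  brown long-haired: (84 − 78.75)² / 78.75 = 0.3500
χ² = 0.4198 + 11.2389 + 11.6198 + 0.3500 = 23.6285 ≈ 23.629

23.629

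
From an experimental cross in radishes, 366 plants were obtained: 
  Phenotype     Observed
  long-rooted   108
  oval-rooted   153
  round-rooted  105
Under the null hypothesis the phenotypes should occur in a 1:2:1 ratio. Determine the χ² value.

Total ratio parts = 4. Expected numbers out of 366:
  long-rooted: 366 × 1/4 = 91.5
  oval-rooted: 366 × 2/4 = 183
  round-rooted: 366 × 1/4 = 91.5
χ² = Σ (O − E)² / E
  long-rooted: (108 − 91.5)² / 91.5 = 2.9754
  oval-rooted: (153 − 183)² / 183 = 4.9180
  round-rooted: (105 − 91.5)² / 91.5 = 1.9918
χ² = 2.9754 + 4.9180 + 1.9918 = 9.8852 ≈ 9.885

9.885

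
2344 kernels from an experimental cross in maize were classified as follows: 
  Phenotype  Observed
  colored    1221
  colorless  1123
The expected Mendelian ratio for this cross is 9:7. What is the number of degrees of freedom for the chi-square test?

1

A goodness-of-fit test with 2 phenotype classes has df = 2 − 1 = 1.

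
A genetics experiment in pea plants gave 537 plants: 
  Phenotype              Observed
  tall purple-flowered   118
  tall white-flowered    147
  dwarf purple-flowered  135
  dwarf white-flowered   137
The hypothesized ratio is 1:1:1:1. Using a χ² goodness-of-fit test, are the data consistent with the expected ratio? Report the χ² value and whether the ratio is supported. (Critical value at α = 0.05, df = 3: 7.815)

Total ratio parts = 4. Expected numbers out of 537:
  tall purple-flowered: 537 × 1/4 = 134.25
  tall white-flowered: 537 × 1/4 = 134.25
  dwarf purple-flowered: 537 × 1/4 = 134.25
  dwarf white-flowered: 537 × 1/4 = 134.25
χ² = Σ (O − E)² / E
  tall purple-flowered: (118 − 134.25)² / 134.25 = 1.9669
  tall white-flowered: (147 − 134.25)² / 134.25 = 1.2109
  dwarf purple-flowered: (135 − 134.25)² / 134.25 = 0.0042
  dwarf white-flowered: (137 − 134.25)² / 134.25 = 0.0563
χ² = 1.9669 + 1.2109 + 0.0042 + 0.0563 = 3.2383 ≈ 3.238
Degrees of freedom = 4 − 1 = 3; critical value at α = 0.05 is 7.815.
Since 3.238 < 7.815, we fail to reject the null hypothesis — the data are consistent with the 1:1:1:1 ratio.

3.238; consistent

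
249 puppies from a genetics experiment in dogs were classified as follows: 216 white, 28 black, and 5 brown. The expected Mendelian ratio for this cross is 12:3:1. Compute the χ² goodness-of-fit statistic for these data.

Under the 12:3:1 hypothesis (Σ ratio = 16, N = 249):
  white: 249 × 12/16 = 186.75
  black: 249 × 3/16 = 46.6875
  brown: 249 × 1/16 = 15.5625
χ² = Σ (O − E)² / E
  white: (216 − 186.75)² / 186.75 = 4.5813
  black: (28 − 46.6875)² / 46.6875 = 7.4800
  brown: (5 − 15.5625)² / 15.5625 = 7.1689
χ² = 4.5813 + 7.4800 + 7.1689 = 19.2302 ≈ 19.230

19.230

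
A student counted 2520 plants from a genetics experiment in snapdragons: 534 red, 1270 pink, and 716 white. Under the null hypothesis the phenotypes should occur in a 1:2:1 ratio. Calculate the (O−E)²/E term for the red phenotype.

The 1:2:1 ratio has 4 parts, so with N = 2520 the expected counts are:
  red: 2520 × 1/4 = 630
  pink: 2520 × 2/4 = 1260
  white: 2520 × 1/4 = 630
Contribution of red: (534 − 630)² / 630 = 14.6286

14.629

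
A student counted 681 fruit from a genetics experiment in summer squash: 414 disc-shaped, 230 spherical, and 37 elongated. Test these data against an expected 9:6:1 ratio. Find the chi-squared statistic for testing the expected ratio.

Total ratio parts = 16. Expected numbers out of 681:
  disc-shaped: 681 × 9/16 = 383.0625
  spherical: 681 × 6/16 = 255.375
  elongated: 681 × 1/16 = 42.5625
χ² = Σ (O − E)² / E
  disc-shaped: (414 − 383.0625)² / 383.0625 = 2.4986
  spherical: (230 − 255.375)² / 255.375 = 2.5214
  elongated: (37 − 42.5625)² / 42.5625 = 0.7270
χ² = 2.4986 + 2.5214 + 0.7270 = 5.747

5.747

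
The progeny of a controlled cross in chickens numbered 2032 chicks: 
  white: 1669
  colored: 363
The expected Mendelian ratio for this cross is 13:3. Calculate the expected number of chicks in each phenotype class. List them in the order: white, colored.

The 13:3 ratio has 16 parts, so with N = 2032 the expected counts are:
  white: 2032 × 13/16 = 1651
  colored: 2032 × 3/16 = 381

1651, 381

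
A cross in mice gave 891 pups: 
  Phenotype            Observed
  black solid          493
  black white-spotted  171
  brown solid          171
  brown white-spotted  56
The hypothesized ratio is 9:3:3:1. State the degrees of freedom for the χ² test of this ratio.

A goodness-of-fit test with 4 phenotype classes has df = 4 − 1 = 3.

3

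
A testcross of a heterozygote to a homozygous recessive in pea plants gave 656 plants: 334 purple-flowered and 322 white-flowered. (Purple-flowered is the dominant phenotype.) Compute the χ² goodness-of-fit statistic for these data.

0.220

A testcross of a heterozygote (Aa × aa) gives a 1:1 phenotypic ratio.
Expected counts for N = 656 under a 1:1 ratio (total parts = 2):
  purple-flowered: 656 × 1/2 = 328
  white-flowered: 656 × 1/2 = 328
χ² = Σ (O − E)² / E
  purple-flowered: (334 − 328)² / 328 = 0.1098
  white-flowered: (322 − 328)² / 328 = 0.1098
χ² = 0.1098 + 0.1098 = 0.2196 ≈ 0.220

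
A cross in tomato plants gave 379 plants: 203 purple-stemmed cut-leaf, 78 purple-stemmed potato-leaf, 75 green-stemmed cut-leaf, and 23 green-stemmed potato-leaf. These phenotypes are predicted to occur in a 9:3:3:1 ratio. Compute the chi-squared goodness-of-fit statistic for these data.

1.402

Under the 9:3:3:1 hypothesis (Σ ratio = 16, N = 379):
  purple-stemmed cut-leaf: 379 × 9/16 = 213.1875
  purple-stemmed potato-leaf: 379 × 3/16 = 71.0625
  green-stemmed cut-leaf: 379 × 3/16 = 71.0625
  green-stemmed potato-leaf: 379 × 1/16 = 23.6875
χ² = Σ (O − E)² / E
  purple-stemmed cut-leaf: (203 − 213.1875)² / 213.1875 = 0.4868
  purple-stemmed potato-leaf: (78 − 71.0625)² / 71.0625 = 0.6773
  green-stemmed cut-leaf: (75 − 71.0625)² / 71.0625 = 0.2182
  green-stemmed potato-leaf: (23 − 23.6875)² / 23.6875 = 0.0200
χ² = 0.4868 + 0.6773 + 0.2182 + 0.0200 = 1.4023 ≈ 1.402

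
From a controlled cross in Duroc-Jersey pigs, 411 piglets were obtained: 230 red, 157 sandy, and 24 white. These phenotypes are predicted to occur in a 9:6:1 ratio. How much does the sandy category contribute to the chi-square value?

0.054

Expected counts for N = 411 under a 9:6:1 ratio (total parts = 16):
  red: 411 × 9/16 = 231.1875
  sandy: 411 × 6/16 = 154.125
  white: 411 × 1/16 = 25.6875
Contribution of sandy: (157 − 154.125)² / 154.125 = 0.0536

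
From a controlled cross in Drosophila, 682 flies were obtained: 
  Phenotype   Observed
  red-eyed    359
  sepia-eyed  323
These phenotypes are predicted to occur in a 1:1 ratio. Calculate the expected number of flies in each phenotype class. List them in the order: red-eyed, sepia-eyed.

Under the 1:1 hypothesis (Σ ratio = 2, N = 682):
  red-eyed: 682 × 1/2 = 341
  sepia-eyed: 682 × 1/2 = 341

341, 341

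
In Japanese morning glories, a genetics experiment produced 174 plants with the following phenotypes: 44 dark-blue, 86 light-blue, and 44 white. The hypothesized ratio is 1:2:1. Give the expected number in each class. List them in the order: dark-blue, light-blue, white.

43.5, 87, 43.5

Total ratio parts = 4. Expected numbers out of 174:
  dark-blue: 174 × 1/4 = 43.5
  light-blue: 174 × 2/4 = 87
  white: 174 × 1/4 = 43.5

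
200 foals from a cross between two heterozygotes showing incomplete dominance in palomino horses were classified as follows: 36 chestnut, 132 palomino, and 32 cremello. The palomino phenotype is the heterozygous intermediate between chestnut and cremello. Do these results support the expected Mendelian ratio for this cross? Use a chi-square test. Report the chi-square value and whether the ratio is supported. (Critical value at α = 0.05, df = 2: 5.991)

With incomplete dominance, a heterozygote × heterozygote cross gives a 1:2:1 phenotypic ratio.
Under the 1:2:1 hypothesis (Σ ratio = 4, N = 200):
  chestnut: 200 × 1/4 = 50
  palomino: 200 × 2/4 = 100
  cremello: 200 × 1/4 = 50
χ² = Σ (O − E)² / E
  chestnut: (36 − 50)² / 50 = 3.9200
  palomino: (132 − 100)² / 100 = 10.2400
  cremello: (32 − 50)² / 50 = 6.4800
χ² = 3.9200 + 10.2400 + 6.4800 = 20.640
Degrees of freedom = 3 − 1 = 2; critical value at α = 0.05 is 5.991.
Since 20.640 > 5.991, we reject the null hypothesis — the data do not fit the 1:2:1 ratio.

20.640; not consistent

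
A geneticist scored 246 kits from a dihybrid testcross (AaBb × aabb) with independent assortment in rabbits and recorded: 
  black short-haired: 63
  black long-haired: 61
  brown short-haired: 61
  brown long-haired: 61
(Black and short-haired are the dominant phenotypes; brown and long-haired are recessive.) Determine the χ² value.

0.049

A dihybrid testcross with independent assortment gives a 1:1:1:1 ratio.
Total ratio parts = 4. Expected numbers out of 246:
  black short-haired: 246 × 1/4 = 61.5
  black long-haired: 246 × 1/4 = 61.5
  brown short-haired: 246 × 1/4 = 61.5
  brown long-haired: 246 × 1/4 = 61.5
χ² = Σ (O − E)² / E
  black short-haired: (63 − 61.5)² / 61.5 = 0.0366
  black long-haired: (61 − 61.5)² / 61.5 = 0.0041
  brown short-haired: (61 − 61.5)² / 61.5 = 0.0041
  brown long-haired: (61 − 61.5)² / 61.5 = 0.0041
χ² = 0.0366 + 0.0041 + 0.0041 + 0.0041 = 0.0489 ≈ 0.049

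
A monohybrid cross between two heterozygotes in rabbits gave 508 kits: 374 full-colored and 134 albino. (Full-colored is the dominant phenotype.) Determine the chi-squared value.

For a monohybrid cross between heterozygotes with complete dominance, the expected phenotypic ratio is 3:1.
Expected counts for N = 508 under a 3:1 ratio (total parts = 4):
  full-colored: 508 × 3/4 = 381
  albino: 508 × 1/4 = 127
χ² = Σ (O − E)² / E
  full-colored: (374 − 381)² / 381 = 0.1286
  albino: (134 − 127)² / 127 = 0.3858
χ² = 0.1286 + 0.3858 = 0.5144 ≈ 0.514

0.514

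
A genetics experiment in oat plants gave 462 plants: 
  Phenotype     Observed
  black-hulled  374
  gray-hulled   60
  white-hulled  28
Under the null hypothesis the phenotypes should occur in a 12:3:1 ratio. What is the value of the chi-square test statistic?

10.392

The 12:3:1 ratio has 16 parts, so with N = 462 the expected counts are:
  black-hulled: 462 × 12/16 = 346.5
  gray-hulled: 462 × 3/16 = 86.625
  white-hulled: 462 × 1/16 = 28.875
χ² = Σ (O − E)² / E
  black-hulled: (374 − 346.5)² / 346.5 = 2.1825
  gray-hulled: (60 − 86.625)² / 86.625 = 8.1834
  white-hulled: (28 − 28.875)² / 28.875 = 0.0265
χ² = 2.1825 + 8.1834 + 0.0265 = 10.3924 ≈ 10.392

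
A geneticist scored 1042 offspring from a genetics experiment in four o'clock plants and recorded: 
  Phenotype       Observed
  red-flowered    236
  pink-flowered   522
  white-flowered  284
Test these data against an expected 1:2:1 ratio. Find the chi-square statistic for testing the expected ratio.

The 1:2:1 ratio has 4 parts, so with N = 1042 the expected counts are:
  red-flowered: 1042 × 1/4 = 260.5
  pink-flowered: 1042 × 2/4 = 521
  white-flowered: 1042 × 1/4 = 260.5
χ² = Σ (O − E)² / E
  red-flowered: (236 − 260.5)² / 260.5 = 2.3042
  pink-flowered: (522 − 521)² / 521 = 0.0019
  white-flowered: (284 − 260.5)² / 260.5 = 2.1200
χ² = 2.3042 + 0.0019 + 2.1200 = 4.4261 ≈ 4.426

4.426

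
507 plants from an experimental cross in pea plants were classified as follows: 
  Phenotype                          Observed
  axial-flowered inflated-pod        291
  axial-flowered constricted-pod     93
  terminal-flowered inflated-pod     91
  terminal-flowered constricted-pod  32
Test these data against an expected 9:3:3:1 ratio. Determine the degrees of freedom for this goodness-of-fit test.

A goodness-of-fit test with 4 phenotype classes has df = 4 − 1 = 3.

3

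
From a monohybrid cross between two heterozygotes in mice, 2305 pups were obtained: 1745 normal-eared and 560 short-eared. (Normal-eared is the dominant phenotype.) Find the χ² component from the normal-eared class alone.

For a monohybrid cross between heterozygotes with complete dominance, the expected phenotypic ratio is 3:1.
Expected counts for N = 2305 under a 3:1 ratio (total parts = 4):
  normal-eared: 2305 × 3/4 = 1728.75
  short-eared: 2305 × 1/4 = 576.25
Contribution of normal-eared: (1745 − 1728.75)² / 1728.75 = 0.1527

0.153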